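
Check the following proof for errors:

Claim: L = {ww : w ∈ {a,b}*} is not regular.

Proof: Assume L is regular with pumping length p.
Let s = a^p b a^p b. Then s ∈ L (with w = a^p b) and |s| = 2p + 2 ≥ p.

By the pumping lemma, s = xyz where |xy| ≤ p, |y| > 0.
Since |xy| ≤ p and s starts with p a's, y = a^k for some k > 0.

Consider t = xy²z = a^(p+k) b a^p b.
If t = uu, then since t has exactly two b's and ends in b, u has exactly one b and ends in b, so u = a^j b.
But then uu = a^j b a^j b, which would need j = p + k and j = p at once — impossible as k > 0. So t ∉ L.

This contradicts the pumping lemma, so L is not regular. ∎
The proof is correct.

This proof is valid because:
1. s = a^p b a^p b is in L and is chosen in terms of p, so |s| ≥ p holds for every p
2. The decomposition analysis is correct: |xy| ≤ p forces y to lie inside the leading a's
3. The contradiction is valid: the argument shows a^(p+k) b a^p b cannot be split into two equal halves
4. The conclusion follows logically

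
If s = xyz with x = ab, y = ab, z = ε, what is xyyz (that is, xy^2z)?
ababab

Given x = 'ab', y = 'ab', z = '' and i = 2:

xy^2z = x + y·y·...·y (2 times) + z
       = 'ab' + 'ab'^2 + ''
       = 'ab' + 'abab' + ''
       = 'ababab'

The pumped string is 'ababab' with length 6.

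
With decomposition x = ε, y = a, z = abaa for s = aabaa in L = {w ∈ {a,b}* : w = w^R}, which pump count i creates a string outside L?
i = 0

xy⁰z = ε · ε · abaa = abaa; abaa reversed is aaba ≠ abaa, so it is not a palindrome and is not in L.
(Other choices also work, e.g. i = 2, 3; only i = 1 is guaranteed to stay in L since xy¹z = s.)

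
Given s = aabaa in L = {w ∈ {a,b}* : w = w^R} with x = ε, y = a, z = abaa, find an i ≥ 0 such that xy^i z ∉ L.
i = 2

xy²z = ε · aa · abaa = aaabaa; aaabaa reversed is aabaaa ≠ aaabaa, so it is not a palindrome and is not in L.
(Other choices also work, e.g. i = 0, 3; only i = 1 is guaranteed to stay in L since xy¹z = s.)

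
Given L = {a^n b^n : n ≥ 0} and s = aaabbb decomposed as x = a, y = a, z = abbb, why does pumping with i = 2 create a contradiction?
xy²z = aaaabbb ∉ L

Pumping with i = 2 replaces y = a by y² = aa:
- Original: s = xyz = aaabbb; aaabbb = a^3 b^3 has equal counts (3 = 3), so it is in L
- Pumped: xy²z = a · aa · abbb = aaaabbb
- aaaabbb has 4 a's and 3 b's; 4 ≠ 3, so it is not in L

The pumping lemma would require xy²z ∈ L, so this decomposition yields a contradiction.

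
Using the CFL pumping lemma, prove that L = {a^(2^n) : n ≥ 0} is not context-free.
Assume for contradiction that L is context-free, and let p ≥ 1 be the pumping length given by the pumping lemma for CFLs.
Choose s = a^(2^p). Then s ∈ L and |s| = 2^p ≥ p.
By the CFL pumping lemma, s = uvxyz for some u, v, x, y, z with |vxy| ≤ p, |vy| ≥ 1, and uv^i xy^i z ∈ L for every i ≥ 0.
All symbols are a's, so only lengths matter: let k = |vy|, with 1 ≤ k ≤ |vxy| ≤ p < 2^p.

Take i = 2: |uv²xy²z| = 2^p + k, and 2^p < 2^p + k < 2^p + 2^p = 2^(p+1).
So the length lies strictly between consecutive powers of two and is not a power of 2; uv²xy²z ∉ L.

This contradicts the CFL pumping lemma, which requires uv^i xy^i z ∈ L for all i ≥ 0.
Hence L = {a^(2^n) : n ≥ 0} is not context-free. ∎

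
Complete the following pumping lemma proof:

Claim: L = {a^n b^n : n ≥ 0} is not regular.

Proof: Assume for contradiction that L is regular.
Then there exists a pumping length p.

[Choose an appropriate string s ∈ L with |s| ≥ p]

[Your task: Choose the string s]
s = a^p b^p

This string is in L (has equal a's and b's) and has length 2p ≥ p.
Any decomposition xyz with |xy| ≤ p means y consists only of a's,
so pumping will unbalance the counts.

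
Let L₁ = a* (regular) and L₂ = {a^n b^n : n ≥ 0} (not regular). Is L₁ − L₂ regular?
Yes — L₁ − L₂ is regular.

The only string of a* that lies in {a^n b^n} is ε, so L₁ − L₂ = a* − {ε} = a⁺ = aa*, which is regular.

Note that the bare facts "L₁ regular, L₂ non-regular" do not settle the question by themselves: the closure of regular languages under ∪, ∩, complement and difference applies only when BOTH operands are regular. With a non-regular operand the result can come out regular or non-regular depending on the specific languages, so one has to work out L₁ − L₂ for this particular pair, as above.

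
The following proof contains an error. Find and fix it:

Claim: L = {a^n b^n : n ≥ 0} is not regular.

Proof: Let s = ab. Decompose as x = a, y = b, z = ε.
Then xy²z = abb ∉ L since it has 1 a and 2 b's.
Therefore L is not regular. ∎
Error: The string s = ab might be shorter than the pumping length p.

Correction: Choose s = a^p b^p to ensure |s| ≥ p. Also, the decomposition is wrong: with |xy| ≤ p, y cannot include b's when s starts with p a's.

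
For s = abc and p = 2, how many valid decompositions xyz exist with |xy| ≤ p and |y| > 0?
3

For s = 'abc' with pumping length p = 2:

Constraints: |xy| ≤ 2, |y| > 0

Valid decompositions (|xy| ≤ p, |y| ≥ 1):
  • x='', y='a', z='bc'
  • x='a', y='b', z='c'
  • x='', y='ab', z='c'

Total count: 3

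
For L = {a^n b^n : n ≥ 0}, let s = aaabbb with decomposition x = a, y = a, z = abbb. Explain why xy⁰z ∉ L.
xy⁰z = aabbb ∉ L

Pumping with i = 0 replaces y = a by y⁰ = ε:
- Original: s = xyz = aaabbb; aaabbb = a^3 b^3 has equal counts (3 = 3), so it is in L
- Pumped: xy⁰z = a · ε · abbb = aabbb
- aabbb has 2 a's and 3 b's; 2 ≠ 3, so it is not in L

The pumping lemma would require xy⁰z ∈ L, so this decomposition yields a contradiction.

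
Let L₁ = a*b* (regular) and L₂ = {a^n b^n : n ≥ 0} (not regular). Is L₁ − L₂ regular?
No — L₁ − L₂ is not regular.

a*b* − {a^n b^n} = {a^n b^m : n ≠ m}. If this were regular, then its complement intersected with a*b*, namely {a^n b^n : n ≥ 0}, would be regular too (closure under complement and intersection) — contradiction. So L₁ − L₂ is not regular.

Note that the bare facts "L₁ regular, L₂ non-regular" do not settle the question by themselves: the closure of regular languages under ∪, ∩, complement and difference applies only when BOTH operands are regular. With a non-regular operand the result can come out regular or non-regular depending on the specific languages, so one has to work out L₁ − L₂ for this particular pair, as above.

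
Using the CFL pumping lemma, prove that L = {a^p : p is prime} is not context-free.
Assume for contradiction that L is context-free, and let p ≥ 1 be the pumping length given by the pumping lemma for CFLs.
Choose a prime q with q ≥ p and let s = a^q. Then s ∈ L and |s| = q ≥ p.
By the CFL pumping lemma, s = uvxyz for some u, v, x, y, z with |vxy| ≤ p, |vy| ≥ 1, and uv^i xy^i z ∈ L for every i ≥ 0.
All symbols are a's, so only lengths matter: let k = |vy|, with 1 ≤ k ≤ p. Then |uv^i xy^i z| = q + (i − 1)k.

Take i = q + 1: the length is q + qk = q(k + 1).
Both factors satisfy q ≥ 2 and k + 1 ≥ 2, so q(k + 1) is composite and uv^(q+1) xy^(q+1) z ∉ L.

This contradicts the CFL pumping lemma, which requires uv^i xy^i z ∈ L for all i ≥ 0.
Hence L = {a^p : p is prime} is not context-free. ∎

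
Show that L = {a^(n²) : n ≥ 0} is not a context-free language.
Assume for contradiction that L is context-free, and let p ≥ 1 be the pumping length given by the pumping lemma for CFLs.
Choose s = a^(p²). Then s ∈ L and |s| = p² ≥ p.
By the CFL pumping lemma, s = uvxyz for some u, v, x, y, z with |vxy| ≤ p, |vy| ≥ 1, and uv^i xy^i z ∈ L for every i ≥ 0.
All symbols are a's, so only lengths matter: let k = |vy|, with 1 ≤ k ≤ |vxy| ≤ p.

Take i = 2: |uv²xy²z| = p² + k, and p² < p² + k ≤ p² + p < (p + 1)².
So the length lies strictly between consecutive squares and is not a perfect square; uv²xy²z ∉ L.

This contradicts the CFL pumping lemma, which requires uv^i xy^i z ∈ L for all i ≥ 0.
Hence L = {a^(n²) : n ≥ 0} is not context-free. ∎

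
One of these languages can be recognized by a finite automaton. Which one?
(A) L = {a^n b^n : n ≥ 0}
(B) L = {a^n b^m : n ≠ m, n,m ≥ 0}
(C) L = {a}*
(C) {a}*

(C) L = {a}* is regular.

This can be recognized by a finite automaton (DFA/NFA).
Regular expressions like {a}* define regular languages.

The other choices are not regular:
- {a^n b^n : n ≥ 0}: After pumping, the number of a's and b's become unequal
- {a^n b^m : n ≠ m, n,m ≥ 0}: After pumping a's, we can make n = m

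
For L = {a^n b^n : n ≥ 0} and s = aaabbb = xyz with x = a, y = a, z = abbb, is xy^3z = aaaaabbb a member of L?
No

xy³z = a · aaa · abbb = aaaaabbb.
aaaaabbb has 5 a's and 3 b's; 5 ≠ 3, so it is not in L.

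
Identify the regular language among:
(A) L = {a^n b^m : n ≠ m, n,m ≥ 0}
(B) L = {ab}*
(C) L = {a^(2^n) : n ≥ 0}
(B) {ab}*

(B) L = {ab}* is regular.

This can be recognized by a finite automaton (DFA/NFA).
Regular expressions like {ab}* define regular languages.

The other choices are not regular:
- {a^n b^m : n ≠ m, n,m ≥ 0}: After pumping a's, we can make n = m
- {a^(2^n) : n ≥ 0}: After pumping, length is no longer a power of 2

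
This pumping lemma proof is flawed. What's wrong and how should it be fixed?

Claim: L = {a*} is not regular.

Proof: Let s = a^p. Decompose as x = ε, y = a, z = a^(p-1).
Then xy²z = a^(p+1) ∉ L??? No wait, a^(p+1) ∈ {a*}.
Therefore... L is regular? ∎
Error: The proof attempts to show a*  is not regular, but a* IS regular!

Correction: a* is a regular language (recognized by a simple DFA with one accepting state and self-loop on 'a'). The pumping lemma can only prove non-regularity, not regularity. For regular languages, pumping always works.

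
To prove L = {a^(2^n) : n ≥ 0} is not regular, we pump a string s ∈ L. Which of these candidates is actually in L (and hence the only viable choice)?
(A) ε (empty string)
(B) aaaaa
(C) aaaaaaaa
(C) aaaaaaaa

The pumping lemma is applied to a string s that lies in L, so first check membership of each option:
- (A) ε has length 0, which is not a power of 2, so it is not in L ✗
- (B) aaaaa has length 5, strictly between 2^2 = 4 and 2^3 = 8, so it is not in L ✗
- (C) aaaaaaaa has length 8 = 2^3, so it is in L ✓

Only (C) aaaaaaaa is in L, so it is the only candidate that could play the role of s.
(In a complete proof one picks s in terms of the pumping length p so that |s| ≥ p is guaranteed; a fixed string like aaaaaaaa illustrates the shape of such an s.)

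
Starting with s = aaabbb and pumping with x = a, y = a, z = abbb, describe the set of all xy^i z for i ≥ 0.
{xy^i z : i ≥ 0} = {a^(2+i) b^3 : i ≥ 0} = {aabbb, aaabbb, aaaabbb, ...}

With x = a, y = a, z = abbb: Starting with aaabbb and pumping the second 'a', we get strings with 2+i a's followed by 3 b's for i = 0, 1, 2, ...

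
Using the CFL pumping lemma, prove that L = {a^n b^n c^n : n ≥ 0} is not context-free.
Assume for contradiction that L is context-free, and let p ≥ 1 be the pumping length given by the pumping lemma for CFLs.
Choose s = a^p b^p c^p. Then s ∈ L and |s| = 3p ≥ p.
By the CFL pumping lemma, s = uvxyz for some u, v, x, y, z with |vxy| ≤ p, |vy| ≥ 1, and uv^i xy^i z ∈ L for every i ≥ 0.

Because |vxy| ≤ p, the window vxy cannot contain both an a and a c: any substring of s containing both must include the entire block b^p plus at least one a and one c, so it has length ≥ p + 2 > p.
Hence at least one of the letters a, c does not occur in vy at all.

Take i = 0: the string uxz is obtained from s by deleting |vy| ≥ 1 symbols, so |uxz| = 3p − |vy| < 3p.
But the letter (a or c) that does not occur in vy still occurs exactly p times in uxz. Every string of L with exactly p copies of some letter is a^p b^p c^p, of length 3p. Since |uxz| < 3p, uxz ∉ L.

This contradicts the CFL pumping lemma, which requires uv^i xy^i z ∈ L for all i ≥ 0.
Hence L = {a^n b^n c^n : n ≥ 0} is not context-free. ∎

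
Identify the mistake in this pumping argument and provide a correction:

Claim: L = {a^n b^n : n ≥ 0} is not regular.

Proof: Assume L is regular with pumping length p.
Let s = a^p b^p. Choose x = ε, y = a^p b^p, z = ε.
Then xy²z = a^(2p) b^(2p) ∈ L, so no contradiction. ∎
Error: The decomposition violates |xy| ≤ p. With y = a^p b^p, |xy| = |y| = 2p > p. (The proof also miscomputes xy²z, which would be a^p b^p a^p b^p rather than a^(2p) b^(2p), and it wrongly treats one harmless decomposition as settling the matter — the prover does not get to choose the decomposition.)

Correction: The pumping lemma requires |xy| ≤ p, and the argument must handle every decomposition satisfying |xy| ≤ p, |y| ≥ 1. Since s starts with p a's, any such y consists only of a's, say y = a^k with k ≥ 1. Then xy²z = a^(p+k) b^p has unequal numbers of a's and b's, so xy²z ∉ L — the required contradiction.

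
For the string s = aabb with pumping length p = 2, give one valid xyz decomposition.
x = '', y = 'aa', z = 'bb'

For s = aabb and p = 2, one valid decomposition is:
- x = '' (length 0)
- y = 'aa' (length 2)
- z = 'bb' (length 2)

Verification:
- xyz = '' + 'aa' + 'bb' = aabb ✓
- |xy| = 2 ≤ 2 ✓
- |y| = 2 > 0 ✓

All pumping lemma constraints are satisfied.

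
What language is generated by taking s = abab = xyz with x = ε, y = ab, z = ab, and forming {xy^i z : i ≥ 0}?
{xy^i z : i ≥ 0} = {(ab)^(i+1) : i ≥ 0} = {ab, abab, ababab, ...}

With x = ε, y = ab, z = ab: Pumping 'ab' gives strings of alternating a's and b's.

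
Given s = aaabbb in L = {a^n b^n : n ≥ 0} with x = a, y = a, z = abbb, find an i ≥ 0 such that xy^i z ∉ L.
i = 3

xy³z = a · aaa · abbb = aaaaabbb; aaaaabbb has 5 a's and 3 b's; 5 ≠ 3, so it is not in L.
(Other choices also work, e.g. i = 0, 2; only i = 1 is guaranteed to stay in L since xy¹z = s.)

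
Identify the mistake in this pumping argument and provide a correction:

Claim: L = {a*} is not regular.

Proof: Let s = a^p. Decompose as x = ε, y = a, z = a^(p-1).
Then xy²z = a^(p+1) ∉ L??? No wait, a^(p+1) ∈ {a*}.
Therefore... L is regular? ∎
Error: The proof attempts to show a*  is not regular, but a* IS regular!

Correction: a* is a regular language (recognized by a simple DFA with one accepting state and self-loop on 'a'). The pumping lemma can only prove non-regularity, not regularity. For regular languages, pumping always works.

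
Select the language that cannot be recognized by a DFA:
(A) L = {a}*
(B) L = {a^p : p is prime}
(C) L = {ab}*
(B) {a^p : p is prime}

(B) L = {a^p : p is prime} is NOT regular.

The pumping lemma can be used to prove this:
After pumping, the length becomes composite

The other languages are regular because they can be recognized by finite automata.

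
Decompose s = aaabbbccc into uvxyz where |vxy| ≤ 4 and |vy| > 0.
u='aa', v='a', x='bb', y='b', z='ccc'

For s = aaabbbccc with pumping length p = 4:

One valid decomposition:
- u = 'aa'
- v = 'a'
- x = 'bb'
- y = 'b'
- z = 'ccc'

Verification:
- uvxyz = 'aa' + 'a' + 'bb' + 'b' + 'ccc' = aaabbbccc ✓
- |vxy| = |'abbb'| = 4 ≤ 4 ✓
- |vy| = |'ab'| = 2 > 0 ✓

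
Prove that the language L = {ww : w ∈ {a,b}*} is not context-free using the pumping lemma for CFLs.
Assume for contradiction that L is context-free, and let p ≥ 1 be the pumping length given by the pumping lemma for CFLs.
Choose s = a^p b^p a^p b^p. Then s ∈ L (take w = a^p b^p) and |s| = 4p ≥ p.
By the CFL pumping lemma, s = uvxyz for some u, v, x, y, z with |vxy| ≤ p, |vy| ≥ 1, and uv^i xy^i z ∈ L for every i ≥ 0.

Write s as four blocks A₁ B₁ A₂ B₂ with A₁ = A₂ = a^p and B₁ = B₂ = b^p. Since |vxy| ≤ p, the window vxy lies inside at most two adjacent blocks. Take i = 0 and let t = uxz, so |t| = 4p − |vy| with 1 ≤ |vy| ≤ p. If |t| is odd, t ∉ L immediately, so assume |vy| is even (hence |vy| ≥ 2) and |t|/2 = 2p − |vy|/2, which satisfies p ≤ |t|/2 ≤ 2p − 1.

Case 1 (vxy inside A₁B₁): t = a^(p−j) b^(p−l) a^p b^p with j + l = |vy|. The second half of t has length < 2p, so it is a suffix of the trailing a^p b^p and ends in b; the first half is a^(p−j) b^(p−l) a^((j+l)/2), which ends in a because (j+l)/2 ≥ 1. The halves differ, so t ∉ L.

Case 2 (vxy inside B₁A₂, straddling the middle): t = a^p b^(p−j) a^(p−l) b^p with j + l = |vy|. If t = ww, then w is a prefix of t of length ≥ p, so w begins with a^p; and w is a suffix of t of length ≥ p, so w ends with b^p. That forces |w| ≥ 2p, contradicting |w| = |t|/2 ≤ 2p − 1. So t ∉ L.

Case 3 (vxy inside A₂B₂): t = a^p b^p a^(p−j) b^(p−l) with j + l = |vy|. The first half of t is a prefix of a^p b^p, so it begins with a; the second half is b^((j+l)/2) a^(p−j) b^(p−l), which begins with b. The halves differ, so t ∉ L.

In every case uv⁰xy⁰z = uxz ∉ L.

This contradicts the CFL pumping lemma, which requires uv^i xy^i z ∈ L for all i ≥ 0.
Hence L = {ww : w ∈ {a,b}*} is not context-free. ∎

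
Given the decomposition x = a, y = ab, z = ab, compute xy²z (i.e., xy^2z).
aababab

Given x = 'a', y = 'ab', z = 'ab' and i = 2:

xy^2z = x + y·y·...·y (2 times) + z
       = 'a' + 'ab'^2 + 'ab'
       = 'a' + 'abab' + 'ab'
       = 'aababab'

The pumped string is 'aababab' with length 7.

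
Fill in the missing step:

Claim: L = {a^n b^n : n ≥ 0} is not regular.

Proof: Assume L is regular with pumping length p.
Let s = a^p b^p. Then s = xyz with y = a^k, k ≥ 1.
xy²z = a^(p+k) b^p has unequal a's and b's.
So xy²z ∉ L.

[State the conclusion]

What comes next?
This contradicts the pumping lemma for regular languages,
which guarantees xy^i z ∈ L for all i ≥ 0.

Since our assumption that L is regular leads to a contradiction,
we conclude that L = {a^n b^n : n ≥ 0} is NOT regular. ∎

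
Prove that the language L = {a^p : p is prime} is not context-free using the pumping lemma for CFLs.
Assume for contradiction that L is context-free, and let p ≥ 1 be the pumping length given by the pumping lemma for CFLs.
Choose a prime q with q ≥ p and let s = a^q. Then s ∈ L and |s| = q ≥ p.
By the CFL pumping lemma, s = uvxyz for some u, v, x, y, z with |vxy| ≤ p, |vy| ≥ 1, and uv^i xy^i z ∈ L for every i ≥ 0.
All symbols are a's, so only lengths matter: let k = |vy|, with 1 ≤ k ≤ p. Then |uv^i xy^i z| = q + (i − 1)k.

Take i = q + 1: the length is q + qk = q(k + 1).
Both factors satisfy q ≥ 2 and k + 1 ≥ 2, so q(k + 1) is composite and uv^(q+1) xy^(q+1) z ∉ L.

This contradicts the CFL pumping lemma, which requires uv^i xy^i z ∈ L for all i ≥ 0.
Hence L = {a^p : p is prime} is not context-free. ∎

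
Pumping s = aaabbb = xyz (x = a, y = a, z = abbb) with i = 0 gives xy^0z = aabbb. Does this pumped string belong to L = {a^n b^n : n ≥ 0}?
No

xy⁰z = a · ε · abbb = aabbb.
aabbb has 2 a's and 3 b's; 2 ≠ 3, so it is not in L.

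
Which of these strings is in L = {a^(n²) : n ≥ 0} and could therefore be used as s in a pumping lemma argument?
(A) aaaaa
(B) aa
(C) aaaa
(C) aaaa

The pumping lemma is applied to a string s that lies in L, so first check membership of each option:
- (A) aaaaa has length 5, strictly between 2² = 4 and 3² = 9, so it is not in L ✗
- (B) aa has length 2, strictly between 1² = 1 and 2² = 4, so it is not in L ✗
- (C) aaaa has length 4 = 2², a perfect square, so it is in L ✓

Only (C) aaaa is in L, so it is the only candidate that could play the role of s.
(In a complete proof one picks s in terms of the pumping length p so that |s| ≥ p is guaranteed; a fixed string like aaaa illustrates the shape of such an s.)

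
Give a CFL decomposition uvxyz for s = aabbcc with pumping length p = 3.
u='aa', v='b', x='b', y='c', z='c'

For s = aabbcc with pumping length p = 3:

One valid decomposition:
- u = 'aa'
- v = 'b'
- x = 'b'
- y = 'c'
- z = 'c'

Verification:
- uvxyz = 'aa' + 'b' + 'b' + 'c' + 'c' = aabbcc ✓
- |vxy| = |'bbc'| = 3 ≤ 3 ✓
- |vy| = |'bc'| = 2 > 0 ✓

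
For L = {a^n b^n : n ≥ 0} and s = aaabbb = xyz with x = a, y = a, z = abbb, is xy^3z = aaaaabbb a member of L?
No

xy³z = a · aaa · abbb = aaaaabbb.
aaaaabbb has 5 a's and 3 b's; 5 ≠ 3, so it is not in L.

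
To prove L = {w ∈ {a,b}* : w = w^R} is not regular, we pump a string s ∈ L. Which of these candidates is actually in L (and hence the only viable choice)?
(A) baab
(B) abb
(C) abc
(A) baab

The pumping lemma is applied to a string s that lies in L, so first check membership of each option:
- (A) baab reversed is baab, the same string, so it is a palindrome and is in L ✓
- (B) abb reversed is bba ≠ abb, so it is not a palindrome and is not in L ✗
- (C) abc reversed is cba ≠ abc, so it is not a palindrome and is not in L ✗

Only (A) baab is in L, so it is the only candidate that could play the role of s.
(In a complete proof one picks s in terms of the pumping length p so that |s| ≥ p is guaranteed; a fixed string like baab illustrates the shape of such an s.)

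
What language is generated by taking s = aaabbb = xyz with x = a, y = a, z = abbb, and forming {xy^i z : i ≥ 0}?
{xy^i z : i ≥ 0} = {a^(2+i) b^3 : i ≥ 0} = {aabbb, aaabbb, aaaabbb, ...}

With x = a, y = a, z = abbb: Starting with aaabbb and pumping the second 'a', we get strings with 2+i a's followed by 3 b's for i = 0, 1, 2, ...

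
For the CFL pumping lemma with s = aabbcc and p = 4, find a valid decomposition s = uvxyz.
u='a', v='a', x='bb', y='c', z='c'

For s = aabbcc with pumping length p = 4:

One valid decomposition:
- u = 'a'
- v = 'a'
- x = 'bb'
- y = 'c'
- z = 'c'

Verification:
- uvxyz = 'a' + 'a' + 'bb' + 'c' + 'c' = aabbcc ✓
- |vxy| = |'abbc'| = 4 ≤ 4 ✓
- |vy| = |'ac'| = 2 > 0 ✓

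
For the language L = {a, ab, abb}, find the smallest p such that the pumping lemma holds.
p = 4

For a finite language L, the pumping lemma holds vacuously if p > max|s| for s ∈ L.

The longest string in L = {a, ab, abb} has length 3.
If p = 4, then no string s ∈ L has |s| ≥ p, so the condition is vacuously true.

The minimum pumping length is p = 4.

Why no smaller p works: for any p ≤ 3, the longest string s ∈ L has |s| = 3 ≥ p, so it would
have to be pumpable; but pumping up (i = 2, 3, ...) produces ever longer strings, which cannot all lie in the
finite language L. So the pumping property fails for every p ≤ 3.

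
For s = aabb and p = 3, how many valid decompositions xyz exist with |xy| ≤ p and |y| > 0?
6

For s = 'aabb' with pumping length p = 3:

Constraints: |xy| ≤ 3, |y| > 0

Valid decompositions (|xy| ≤ p, |y| ≥ 1):
  • x='', y='a', z='abb'
  • x='a', y='a', z='bb'
  • x='', y='aa', z='bb'
  • x='aa', y='b', z='b'
  • x='a', y='ab', z='b'
  • x='', y='aab', z='b'

Total count: 6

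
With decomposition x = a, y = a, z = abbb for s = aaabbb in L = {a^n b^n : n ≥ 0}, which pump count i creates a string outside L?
i = 2

xy²z = a · aa · abbb = aaaabbb; aaaabbb has 4 a's and 3 b's; 4 ≠ 3, so it is not in L.
(Other choices also work, e.g. i = 0, 3; only i = 1 is guaranteed to stay in L since xy¹z = s.)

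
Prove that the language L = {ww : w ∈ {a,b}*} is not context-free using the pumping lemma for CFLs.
Assume for contradiction that L is context-free, and let p ≥ 1 be the pumping length given by the pumping lemma for CFLs.
Choose s = a^p b^p a^p b^p. Then s ∈ L (take w = a^p b^p) and |s| = 4p ≥ p.
By the CFL pumping lemma, s = uvxyz for some u, v, x, y, z with |vxy| ≤ p, |vy| ≥ 1, and uv^i xy^i z ∈ L for every i ≥ 0.

Write s as four blocks A₁ B₁ A₂ B₂ with A₁ = A₂ = a^p and B₁ = B₂ = b^p. Since |vxy| ≤ p, the window vxy lies inside at most two adjacent blocks. Take i = 0 and let t = uxz, so |t| = 4p − |vy| with 1 ≤ |vy| ≤ p. If |t| is odd, t ∉ L immediately, so assume |vy| is even (hence |vy| ≥ 2) and |t|/2 = 2p − |vy|/2, which satisfies p ≤ |t|/2 ≤ 2p − 1.

Case 1 (vxy inside A₁B₁): t = a^(p−j) b^(p−l) a^p b^p with j + l = |vy|. The second half of t has length < 2p, so it is a suffix of the trailing a^p b^p and ends in b; the first half is a^(p−j) b^(p−l) a^((j+l)/2), which ends in a because (j+l)/2 ≥ 1. The halves differ, so t ∉ L.

Case 2 (vxy inside B₁A₂, straddling the middle): t = a^p b^(p−j) a^(p−l) b^p with j + l = |vy|. If t = ww, then w is a prefix of t of length ≥ p, so w begins with a^p; and w is a suffix of t of length ≥ p, so w ends with b^p. That forces |w| ≥ 2p, contradicting |w| = |t|/2 ≤ 2p − 1. So t ∉ L.

Case 3 (vxy inside A₂B₂): t = a^p b^p a^(p−j) b^(p−l) with j + l = |vy|. The first half of t is a prefix of a^p b^p, so it begins with a; the second half is b^((j+l)/2) a^(p−j) b^(p−l), which begins with b. The halves differ, so t ∉ L.

In every case uv⁰xy⁰z = uxz ∉ L.

This contradicts the CFL pumping lemma, which requires uv^i xy^i z ∈ L for all i ≥ 0.
Hence L = {ww : w ∈ {a,b}*} is not context-free. ∎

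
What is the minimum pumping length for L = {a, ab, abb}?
p = 4

For a finite language L, the pumping lemma holds vacuously if p > max|s| for s ∈ L.

The longest string in L = {a, ab, abb} has length 3.
If p = 4, then no string s ∈ L has |s| ≥ p, so the condition is vacuously true.

The minimum pumping length is p = 4.

Why no smaller p works: for any p ≤ 3, the longest string s ∈ L has |s| = 3 ≥ p, so it would
have to be pumpable; but pumping up (i = 2, 3, ...) produces ever longer strings, which cannot all lie in the
finite language L. So the pumping property fails for every p ≤ 3.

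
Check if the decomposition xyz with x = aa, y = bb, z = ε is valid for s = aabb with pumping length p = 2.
Violated: |xy| ≤ p

The decomposition x = aa, y = bb, z = ε for s = aabb with p = 2
violates the constraint: |xy| ≤ p

|xy| = |aabb| = 4 > 2 = p. The decomposition puts too many characters in xy.

Pumping lemma constraints:
1. xyz = s (decomposition is valid)
2. |xy| ≤ p
3. |y| > 0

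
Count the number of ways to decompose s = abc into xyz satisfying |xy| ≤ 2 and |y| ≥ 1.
3

For s = 'abc' with pumping length p = 2:

Constraints: |xy| ≤ 2, |y| > 0

Valid decompositions (|xy| ≤ p, |y| ≥ 1):
  • x='', y='a', z='bc'
  • x='a', y='b', z='c'
  • x='', y='ab', z='c'

Total count: 3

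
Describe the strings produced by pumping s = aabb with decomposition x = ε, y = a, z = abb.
{xy^i z : i ≥ 0} = {a^(i+1) b^2 : i ≥ 0} = {abb, aabb, aaabb, ...}

With x = ε, y = a, z = abb: Starting with aabb and pumping the first 'a' (z = abb keeps the second 'a'), we get strings with i+1 a's followed by 2 b's for i = 0, 1, 2, ...; note bb is not produced because z always contributes one a.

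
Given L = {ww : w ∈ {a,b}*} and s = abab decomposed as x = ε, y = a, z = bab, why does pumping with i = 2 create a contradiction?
xy²z = aabab ∉ L

Pumping with i = 2 replaces y = a by y² = aa:
- Original: s = xyz = abab; abab splits into halves ab · ab, which are equal, so it is in L (w = ab)
- Pumped: xy²z = ε · aa · bab = aabab
- aabab has odd length 5, so it cannot be written as ww and is not in L

The pumping lemma would require xy²z ∈ L, so this decomposition yields a contradiction.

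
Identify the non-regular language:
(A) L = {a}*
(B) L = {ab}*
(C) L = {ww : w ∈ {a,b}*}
(C) {ww : w ∈ {a,b}*}

(C) L = {ww : w ∈ {a,b}*} is NOT regular.

The pumping lemma can be used to prove this:
After pumping, the two halves no longer match

The other languages are regular because they can be recognized by finite automata.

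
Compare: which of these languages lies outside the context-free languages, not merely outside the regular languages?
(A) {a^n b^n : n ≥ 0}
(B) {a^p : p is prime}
(B) {a^p : p is prime}

(B) {a^p : p is prime} requires the CFL pumping lemma.

- {a^n b^n : n ≥ 0} is context-free (but not regular)
  • Can be shown non-regular with the regular pumping lemma
  • After pumping, the number of a's and b's become unequal

- {a^p : p is prime} is NOT context-free
  • Requires the CFL pumping lemma to prove
  • The CFL pumping lemma also fails because prime gaps are unbounded

The CFL pumping lemma is "stronger" in that it can prove non-membership
in the larger class of context-free languages.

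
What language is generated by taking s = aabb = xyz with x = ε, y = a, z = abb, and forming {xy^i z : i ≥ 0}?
{xy^i z : i ≥ 0} = {a^(i+1) b^2 : i ≥ 0} = {abb, aabb, aaabb, ...}

With x = ε, y = a, z = abb: Starting with aabb and pumping the first 'a' (z = abb keeps the second 'a'), we get strings with i+1 a's followed by 2 b's for i = 0, 1, 2, ...; note bb is not produced because z always contributes one a.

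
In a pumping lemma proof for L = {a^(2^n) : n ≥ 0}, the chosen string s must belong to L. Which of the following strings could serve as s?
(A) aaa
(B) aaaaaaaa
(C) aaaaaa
(B) aaaaaaaa

The pumping lemma is applied to a string s that lies in L, so first check membership of each option:
- (A) aaa has length 3, strictly between 2^1 = 2 and 2^2 = 4, so it is not in L ✗
- (B) aaaaaaaa has length 8 = 2^3, so it is in L ✓
- (C) aaaaaa has length 6, strictly between 2^2 = 4 and 2^3 = 8, so it is not in L ✗

Only (B) aaaaaaaa is in L, so it is the only candidate that could play the role of s.
(In a complete proof one picks s in terms of the pumping length p so that |s| ≥ p is guaranteed; a fixed string like aaaaaaaa illustrates the shape of such an s.)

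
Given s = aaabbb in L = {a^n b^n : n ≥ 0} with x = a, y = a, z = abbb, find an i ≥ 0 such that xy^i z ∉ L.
i = 3

xy³z = a · aaa · abbb = aaaaabbb; aaaaabbb has 5 a's and 3 b's; 5 ≠ 3, so it is not in L.
(Other choices also work, e.g. i = 0, 2; only i = 1 is guaranteed to stay in L since xy¹z = s.)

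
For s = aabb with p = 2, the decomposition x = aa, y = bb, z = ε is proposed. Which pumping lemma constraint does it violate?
Violated: |xy| ≤ p

The decomposition x = aa, y = bb, z = ε for s = aabb with p = 2
violates the constraint: |xy| ≤ p

|xy| = |aabb| = 4 > 2 = p. The decomposition puts too many characters in xy.

Pumping lemma constraints:
1. xyz = s (decomposition is valid)
2. |xy| ≤ p
3. |y| > 0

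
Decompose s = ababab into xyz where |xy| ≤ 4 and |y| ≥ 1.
x = '', y = 'ab', z = 'abab'

For s = ababab and p = 4, one valid decomposition is:
- x = '' (length 0)
- y = 'ab' (length 2)
- z = 'abab' (length 4)

Verification:
- xyz = '' + 'ab' + 'abab' = ababab ✓
- |xy| = 2 ≤ 4 ✓
- |y| = 2 > 0 ✓

All pumping lemma constraints are satisfied.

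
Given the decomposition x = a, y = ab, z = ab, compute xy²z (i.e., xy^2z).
aababab

Given x = 'a', y = 'ab', z = 'ab' and i = 2:

xy^2z = x + y·y·...·y (2 times) + z
       = 'a' + 'ab'^2 + 'ab'
       = 'a' + 'abab' + 'ab'
       = 'aababab'

The pumped string is 'aababab' with length 7.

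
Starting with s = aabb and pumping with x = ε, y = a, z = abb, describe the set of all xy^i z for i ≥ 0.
{xy^i z : i ≥ 0} = {a^(i+1) b^2 : i ≥ 0} = {abb, aabb, aaabb, ...}

With x = ε, y = a, z = abb: Starting with aabb and pumping the first 'a' (z = abb keeps the second 'a'), we get strings with i+1 a's followed by 2 b's for i = 0, 1, 2, ...; note bb is not produced because z always contributes one a.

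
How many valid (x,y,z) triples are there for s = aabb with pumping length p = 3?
6

For s = 'aabb' with pumping length p = 3:

Constraints: |xy| ≤ 3, |y| > 0

Valid decompositions (|xy| ≤ p, |y| ≥ 1):
  • x='', y='a', z='abb'
  • x='a', y='a', z='bb'
  • x='', y='aa', z='bb'
  • x='aa', y='b', z='b'
  • x='a', y='ab', z='b'
  • x='', y='aab', z='b'

Total count: 6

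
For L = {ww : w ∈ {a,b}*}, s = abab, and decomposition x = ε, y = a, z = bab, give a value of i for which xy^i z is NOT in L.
i = 3

xy³z = ε · aaa · bab = aaabab; aaabab has length 6; its halves are aaa and bab, which differ, so it is not in L.
(Other choices also work, e.g. i = 0, 2; only i = 1 is guaranteed to stay in L since xy¹z = s.)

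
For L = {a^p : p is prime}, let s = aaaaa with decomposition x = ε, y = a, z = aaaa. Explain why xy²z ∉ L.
xy²z = aaaaaa ∉ L

Pumping with i = 2 replaces y = a by y² = aa:
- Original: s = xyz = aaaaa; aaaaa has length 5, which is prime, so it is in L
- Pumped: xy²z = ε · aa · aaaa = aaaaaa
- aaaaaa has length 6 = 2 × 3, which is not prime, so it is not in L

The pumping lemma would require xy²z ∈ L, so this decomposition yields a contradiction.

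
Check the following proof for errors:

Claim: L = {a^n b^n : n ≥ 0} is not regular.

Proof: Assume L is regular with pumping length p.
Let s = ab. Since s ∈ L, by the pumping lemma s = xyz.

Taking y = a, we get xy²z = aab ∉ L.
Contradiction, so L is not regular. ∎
The proof is INCORRECT.

Error: The string s = ab may be shorter than p.
The pumping lemma only applies to strings with |s| ≥ p, and p is not under our control.
We must choose s in terms of p, e.g. s = a^p b^p, to ensure |s| ≥ p.
(The proof also fixes one particular y; a valid argument must handle every decomposition with |xy| ≤ p and |y| ≥ 1 — for s = a^p b^p this forces y = a^k, and then xy²z = a^(p+k) b^p ∉ L.)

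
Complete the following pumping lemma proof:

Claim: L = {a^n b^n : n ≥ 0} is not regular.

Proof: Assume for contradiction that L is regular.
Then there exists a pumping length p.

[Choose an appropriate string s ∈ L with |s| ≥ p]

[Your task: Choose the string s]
s = a^p b^p

This string is in L (has equal a's and b's) and has length 2p ≥ p.
Any decomposition xyz with |xy| ≤ p means y consists only of a's,
so pumping will unbalance the counts.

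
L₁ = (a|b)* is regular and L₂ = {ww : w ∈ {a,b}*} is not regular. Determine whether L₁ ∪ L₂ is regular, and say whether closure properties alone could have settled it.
Yes — L₁ ∪ L₂ is regular.

{ww} ⊆ (a|b)*, so L₁ ∪ L₂ = (a|b)*, which is regular.

Note that the bare facts "L₁ regular, L₂ non-regular" do not settle the question by themselves: the closure of regular languages under ∪, ∩, complement and difference applies only when BOTH operands are regular. With a non-regular operand the result can come out regular or non-regular depending on the specific languages, so one has to work out L₁ ∪ L₂ for this particular pair, as above.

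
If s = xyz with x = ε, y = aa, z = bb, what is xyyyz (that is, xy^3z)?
aaaaaabb

Given x = '', y = 'aa', z = 'bb' and i = 3:

xy^3z = x + y·y·...·y (3 times) + z
       = '' + 'aa'^3 + 'bb'
       = '' + 'aaaaaa' + 'bb'
       = 'aaaaaabb'

The pumped string is 'aaaaaabb' with length 8.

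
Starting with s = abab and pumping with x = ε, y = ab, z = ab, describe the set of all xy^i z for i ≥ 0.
{xy^i z : i ≥ 0} = {(ab)^(i+1) : i ≥ 0} = {ab, abab, ababab, ...}

With x = ε, y = ab, z = ab: Pumping 'ab' gives strings of alternating a's and b's.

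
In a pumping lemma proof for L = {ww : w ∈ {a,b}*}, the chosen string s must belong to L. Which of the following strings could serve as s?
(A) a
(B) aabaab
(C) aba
(B) aabaab

The pumping lemma is applied to a string s that lies in L, so first check membership of each option:
- (A) a has odd length 1, so it cannot be written as ww and is not in L ✗
- (B) aabaab splits into halves aab · aab, which are equal, so it is in L (w = aab) ✓
- (C) aba has odd length 3, so it cannot be written as ww and is not in L ✗

Only (B) aabaab is in L, so it is the only candidate that could play the role of s.
(In a complete proof one picks s in terms of the pumping length p so that |s| ≥ p is guaranteed; a fixed string like aabaab illustrates the shape of such an s.)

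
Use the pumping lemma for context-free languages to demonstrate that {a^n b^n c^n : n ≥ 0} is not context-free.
Assume for contradiction that L is context-free, and let p ≥ 1 be the pumping length given by the pumping lemma for CFLs.
Choose s = a^p b^p c^p. Then s ∈ L and |s| = 3p ≥ p.
By the CFL pumping lemma, s = uvxyz for some u, v, x, y, z with |vxy| ≤ p, |vy| ≥ 1, and uv^i xy^i z ∈ L for every i ≥ 0.

Because |vxy| ≤ p, the window vxy cannot contain both an a and a c: any substring of s containing both must include the entire block b^p plus at least one a and one c, so it has length ≥ p + 2 > p.
Hence at least one of the letters a, c does not occur in vy at all.

Take i = 0: the string uxz is obtained from s by deleting |vy| ≥ 1 symbols, so |uxz| = 3p − |vy| < 3p.
But the letter (a or c) that does not occur in vy still occurs exactly p times in uxz. Every string of L with exactly p copies of some letter is a^p b^p c^p, of length 3p. Since |uxz| < 3p, uxz ∉ L.

This contradicts the CFL pumping lemma, which requires uv^i xy^i z ∈ L for all i ≥ 0.
Hence L = {a^n b^n c^n : n ≥ 0} is not context-free. ∎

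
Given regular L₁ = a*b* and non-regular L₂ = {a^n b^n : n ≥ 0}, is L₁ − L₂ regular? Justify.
No — L₁ − L₂ is not regular.

a*b* − {a^n b^n} = {a^n b^m : n ≠ m}. If this were regular, then its complement intersected with a*b*, namely {a^n b^n : n ≥ 0}, would be regular too (closure under complement and intersection) — contradiction. So L₁ − L₂ is not regular.

Note that the bare facts "L₁ regular, L₂ non-regular" do not settle the question by themselves: the closure of regular languages under ∪, ∩, complement and difference applies only when BOTH operands are regular. With a non-regular operand the result can come out regular or non-regular depending on the specific languages, so one has to work out L₁ − L₂ for this particular pair, as above.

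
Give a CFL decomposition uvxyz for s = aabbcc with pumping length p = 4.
u='a', v='a', x='bb', y='c', z='c'

For s = aabbcc with pumping length p = 4:

One valid decomposition:
- u = 'a'
- v = 'a'
- x = 'bb'
- y = 'c'
- z = 'c'

Verification:
- uvxyz = 'a' + 'a' + 'bb' + 'c' + 'c' = aabbcc ✓
- |vxy| = |'abbc'| = 4 ≤ 4 ✓
- |vy| = |'ac'| = 2 > 0 ✓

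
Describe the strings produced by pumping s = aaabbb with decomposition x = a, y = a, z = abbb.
{xy^i z : i ≥ 0} = {a^(2+i) b^3 : i ≥ 0} = {aabbb, aaabbb, aaaabbb, ...}

With x = a, y = a, z = abbb: Starting with aaabbb and pumping the second 'a', we get strings with 2+i a's followed by 3 b's for i = 0, 1, 2, ...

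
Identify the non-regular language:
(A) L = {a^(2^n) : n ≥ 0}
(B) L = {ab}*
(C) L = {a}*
(A) {a^(2^n) : n ≥ 0}

(A) L = {a^(2^n) : n ≥ 0} is NOT regular.

The pumping lemma can be used to prove this:
After pumping, length is no longer a power of 2

The other languages are regular because they can be recognized by finite automata.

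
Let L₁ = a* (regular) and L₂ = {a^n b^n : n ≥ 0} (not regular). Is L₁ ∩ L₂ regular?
Yes — L₁ ∩ L₂ is regular.

A string of a* contains no b's, and the only string of {a^n b^n} with no b's is ε (n = 0). So L₁ ∩ L₂ = {ε}, a finite language, which is regular.

Note that the bare facts "L₁ regular, L₂ non-regular" do not settle the question by themselves: the closure of regular languages under ∪, ∩, complement and difference applies only when BOTH operands are regular. With a non-regular operand the result can come out regular or non-regular depending on the specific languages, so one has to work out L₁ ∩ L₂ for this particular pair, as above.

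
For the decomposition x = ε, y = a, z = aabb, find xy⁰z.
aabb

Given x = '', y = 'a', z = 'aabb' and i = 0:

xy^0z = x + y·y·...·y (0 times) + z
       = '' + 'a'^0 + 'aabb'
       = '' + '' + 'aabb'
       = 'aabb'

The pumped string is 'aabb' with length 4.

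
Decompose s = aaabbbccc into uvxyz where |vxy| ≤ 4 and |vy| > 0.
u='aa', v='a', x='bb', y='b', z='ccc'

For s = aaabbbccc with pumping length p = 4:

One valid decomposition:
- u = 'aa'
- v = 'a'
- x = 'bb'
- y = 'b'
- z = 'ccc'

Verification:
- uvxyz = 'aa' + 'a' + 'bb' + 'b' + 'ccc' = aaabbbccc ✓
- |vxy| = |'abbb'| = 4 ≤ 4 ✓
- |vy| = |'ab'| = 2 > 0 ✓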